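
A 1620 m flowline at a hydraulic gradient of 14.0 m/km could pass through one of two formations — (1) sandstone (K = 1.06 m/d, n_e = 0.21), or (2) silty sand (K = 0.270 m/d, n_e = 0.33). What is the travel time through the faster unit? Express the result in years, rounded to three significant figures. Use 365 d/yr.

Unit 1 (sandstone): v = 1.06×0.014/0.21 = 0.07067 m/d, t = 1620/0.07067 = 22920 d
Unit 2 (silty sand): v = 0.270×0.014/0.33 = 0.01145 m/d, t = 1620/0.01145 = 141400 d
Faster: 22920 d / 365 = 62.8 yr

62.8 years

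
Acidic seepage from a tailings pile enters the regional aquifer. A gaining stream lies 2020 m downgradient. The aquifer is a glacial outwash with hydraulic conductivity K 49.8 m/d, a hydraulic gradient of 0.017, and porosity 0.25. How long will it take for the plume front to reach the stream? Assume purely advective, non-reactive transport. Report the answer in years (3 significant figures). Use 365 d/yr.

1.63 years

Specific discharge q = 49.8 × 0.017 = 0.8466 m/d
Average linear velocity = 0.8466 / 0.25 = 3.386 m/d
t = L / v = 2020 / 3.386 = 596.5 d
   = 596.5 / 365 = 1.63 yr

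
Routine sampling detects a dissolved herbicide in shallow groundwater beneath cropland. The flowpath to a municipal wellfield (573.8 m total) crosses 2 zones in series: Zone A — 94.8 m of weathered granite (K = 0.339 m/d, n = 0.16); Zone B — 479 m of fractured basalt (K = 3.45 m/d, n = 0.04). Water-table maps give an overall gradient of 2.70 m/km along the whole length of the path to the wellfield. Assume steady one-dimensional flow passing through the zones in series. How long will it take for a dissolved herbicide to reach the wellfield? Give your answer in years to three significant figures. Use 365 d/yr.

25.4 years

Continuity: the same q passes through each zone, so ΔH = q·Σ(L_j/K_j) — the zones act as resistances in series.
Σ(L/K) = 94.8/0.339 + 479/3.45 = 279.6 + 138.8 = 418.5 d
K_eq = L_total / Σ(L/K) = 573.8 / 418.5 = 1.371 m/d
q = K_eq · i = 1.371 × 0.0027 = 0.003702 m/d (same in every zone)
Zone A: v = q/n = 0.003702/0.16 = 0.02314 m/d → t_A = 94.8/0.02314 = 4097 d
Zone B: v = q/n = 0.003702/0.04 = 0.09255 m/d → t_B = 479/0.09255 = 5176 d
Total t = 4097 + 5176 = 9273 d
   = 9273 / 365 = 25.4 yr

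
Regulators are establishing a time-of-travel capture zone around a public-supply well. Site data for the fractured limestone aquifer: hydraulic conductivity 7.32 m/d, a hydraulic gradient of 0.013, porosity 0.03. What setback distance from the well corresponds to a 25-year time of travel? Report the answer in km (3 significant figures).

Specific discharge q = 7.32 × 0.013 = 0.09516 m/d
Average linear velocity = 0.09516 / 0.03 = 3.172 m/d
T = 25 yr × 365 = 9125 d
L = v × T = 3.172 × 9125 = 28940 m
   = 28.9 km

28.9 km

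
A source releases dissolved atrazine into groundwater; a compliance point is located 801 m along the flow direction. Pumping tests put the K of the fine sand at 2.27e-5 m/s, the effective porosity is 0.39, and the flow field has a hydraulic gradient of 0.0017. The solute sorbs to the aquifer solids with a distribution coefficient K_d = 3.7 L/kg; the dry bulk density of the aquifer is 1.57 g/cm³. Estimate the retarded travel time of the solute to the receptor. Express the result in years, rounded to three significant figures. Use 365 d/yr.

K = 2.27e-5 m/s × 86400 s/d = 1.961 m/d
Darcy flux q = K·i = 1.961 × 0.0017 = 0.003334 m/d
Seepage velocity v = q / n = 0.003334 / 0.39 = 0.008549 m/d
Retardation R = 1 + ρ_b·K_d/n = 1 + 1.57×3.7/0.39 = 15.89
Contaminant velocity v_c = v/R = 0.008549/15.89 = 5.379e-4 m/d
t = L/v_c = 801/5.379e-4 = 1.489e6 d
   = 1.489e6/365 = 4080 yr

4080 years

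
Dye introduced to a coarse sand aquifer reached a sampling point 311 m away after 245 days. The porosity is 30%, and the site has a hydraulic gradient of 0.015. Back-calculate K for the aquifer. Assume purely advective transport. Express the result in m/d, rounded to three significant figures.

v = L / t = 311 / 245 = 1.269 m/d
K = v · n / i = 1.269 × 0.30 / 0.015 = 25.4 m/d

25.4 m/d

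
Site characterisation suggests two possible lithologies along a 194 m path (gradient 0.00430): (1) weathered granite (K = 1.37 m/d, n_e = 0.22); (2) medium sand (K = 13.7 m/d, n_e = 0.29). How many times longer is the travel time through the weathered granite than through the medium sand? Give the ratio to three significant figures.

Unit 1 (weathered granite): v = 1.37×0.0043/0.22 = 0.02678 m/d, t = 194/0.02678 = 7245 d
Unit 2 (medium sand): v = 13.7×0.0043/0.29 = 0.2031 m/d, t = 194/0.2031 = 955.0 d
t(weathered granite) / t(medium sand) = 7245/955.0 = 7.59

7.59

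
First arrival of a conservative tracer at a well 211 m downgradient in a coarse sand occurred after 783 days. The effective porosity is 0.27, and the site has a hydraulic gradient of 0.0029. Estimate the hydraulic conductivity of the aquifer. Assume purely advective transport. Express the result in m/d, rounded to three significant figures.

25.1 m/d

v = L / t = 211 / 783 = 0.2695 m/d
K = v · n / i = 0.2695 × 0.27 / 0.0029 = 25.1 m/d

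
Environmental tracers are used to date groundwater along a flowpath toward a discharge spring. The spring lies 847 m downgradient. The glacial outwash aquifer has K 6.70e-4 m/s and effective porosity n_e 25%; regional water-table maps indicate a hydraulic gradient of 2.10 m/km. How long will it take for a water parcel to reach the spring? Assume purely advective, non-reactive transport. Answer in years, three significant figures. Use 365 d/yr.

4.77 years

K = 6.70e-4 m/s × 86400 s/d = 57.89 m/d
Specific discharge q = 57.89 × 0.0021 = 0.1216 m/d
Average linear velocity = 0.1216 / 0.25 = 0.4863 m/d
t = L / v = 847 / 0.4863 = 1742 d
   = 1742 / 365 = 4.77 yr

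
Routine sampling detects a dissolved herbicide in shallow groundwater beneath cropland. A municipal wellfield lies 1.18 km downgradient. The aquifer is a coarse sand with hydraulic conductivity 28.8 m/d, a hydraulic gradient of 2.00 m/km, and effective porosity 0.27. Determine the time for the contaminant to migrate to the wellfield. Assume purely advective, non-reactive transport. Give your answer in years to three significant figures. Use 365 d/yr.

Specific discharge q = 28.8 × 0.0020 = 0.05760 m/d
v = Ki/n = 28.8·0.0020/0.27 = 0.2133 m/d
L = 1.18 km = 1180 m
t = L / v = 1180 / 0.2133 = 5531 d
   = 5531 / 365 = 15.2 yr

15.2 years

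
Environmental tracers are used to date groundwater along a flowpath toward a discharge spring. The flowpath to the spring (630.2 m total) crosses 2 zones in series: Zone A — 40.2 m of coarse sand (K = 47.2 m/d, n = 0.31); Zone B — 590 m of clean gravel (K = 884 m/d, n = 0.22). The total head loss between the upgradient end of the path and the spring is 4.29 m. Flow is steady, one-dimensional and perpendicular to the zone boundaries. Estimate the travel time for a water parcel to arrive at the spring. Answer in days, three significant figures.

50.4 days

Continuity: the same q passes through each zone, so ΔH = q·Σ(L_j/K_j) — the zones act as resistances in series.
Σ(L/K) = 40.2/47.2 + 590/884 = 0.8517 + 0.6674 = 1.519 d
q = ΔH / Σ(L/K) = 4.29 / 1.519 = 2.824 m/d (same in every zone)
Zone A: v = q/n = 2.824/0.31 = 9.110 m/d → t_A = 40.2/9.110 = 4.413 d
Zone B: v = q/n = 2.824/0.22 = 12.84 m/d → t_B = 590/12.84 = 45.96 d
Total t = 4.413 + 45.96 = 50.38 d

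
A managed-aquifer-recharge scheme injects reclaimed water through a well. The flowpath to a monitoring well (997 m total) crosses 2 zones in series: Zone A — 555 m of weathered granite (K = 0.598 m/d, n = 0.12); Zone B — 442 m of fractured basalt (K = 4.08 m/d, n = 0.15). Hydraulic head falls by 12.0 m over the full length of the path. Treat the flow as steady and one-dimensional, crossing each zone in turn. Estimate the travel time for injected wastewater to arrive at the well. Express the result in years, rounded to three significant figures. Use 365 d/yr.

Continuity: the same q passes through each zone, so ΔH = q·Σ(L_j/K_j) — the zones act as resistances in series.
Σ(L/K) = 555/0.598 + 442/4.08 = 928.1 + 108.3 = 1036 d
q = ΔH / Σ(L/K) = 12.0 / 1036 = 0.01158 m/d (same in every zone)
Zone A: v = q/n = 0.01158/0.12 = 0.09649 m/d → t_A = 555/0.09649 = 5752 d
Zone B: v = q/n = 0.01158/0.15 = 0.07719 m/d → t_B = 442/0.07719 = 5726 d
Total t = 5752 + 5726 = 11480 d
   = 11480 / 365 = 31.4 yr

31.4 years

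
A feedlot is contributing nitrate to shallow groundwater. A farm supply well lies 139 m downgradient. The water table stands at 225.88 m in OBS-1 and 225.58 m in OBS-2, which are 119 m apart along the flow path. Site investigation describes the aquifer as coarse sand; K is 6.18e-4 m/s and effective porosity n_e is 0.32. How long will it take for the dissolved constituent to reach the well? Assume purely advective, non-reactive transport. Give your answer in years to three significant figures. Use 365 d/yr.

0.905 years

Hydraulic gradient i = (225.88 − 225.58) / 119 = 0.30 / 119 = 0.002521
K = 6.18e-4 m/s × 86400 s/d = 53.40 m/d
q = Ki = 53.40 × 0.002521 = 0.1346 m/d
Seepage velocity v = q / n = 0.1346 / 0.32 = 0.4207 m/d
t = L / v = 139 / 0.4207 = 330.4 d
   = 330.4 / 365 = 0.905 yr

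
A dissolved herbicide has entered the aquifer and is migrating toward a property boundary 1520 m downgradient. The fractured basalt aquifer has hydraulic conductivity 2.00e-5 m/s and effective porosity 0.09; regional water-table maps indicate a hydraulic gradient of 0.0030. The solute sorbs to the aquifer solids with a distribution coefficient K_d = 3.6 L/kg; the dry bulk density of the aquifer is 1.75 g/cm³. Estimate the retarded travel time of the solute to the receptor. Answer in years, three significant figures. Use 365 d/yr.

K = 2.00e-5 m/s × 86400 s/d = 1.728 m/d
Darcy flux q = K·i = 1.728 × 0.0030 = 0.005184 m/d
Average linear velocity = 0.005184 / 0.09 = 0.05760 m/d
Retardation R = 1 + ρ_b·K_d/n = 1 + 1.75×3.6/0.09 = 71.00
Contaminant velocity v_c = v/R = 0.05760/71.00 = 8.113e-4 m/d
t = L/v_c = 1520/8.113e-4 = 1.874e6 d
   = 1.874e6/365 = 5130 yr

5130 years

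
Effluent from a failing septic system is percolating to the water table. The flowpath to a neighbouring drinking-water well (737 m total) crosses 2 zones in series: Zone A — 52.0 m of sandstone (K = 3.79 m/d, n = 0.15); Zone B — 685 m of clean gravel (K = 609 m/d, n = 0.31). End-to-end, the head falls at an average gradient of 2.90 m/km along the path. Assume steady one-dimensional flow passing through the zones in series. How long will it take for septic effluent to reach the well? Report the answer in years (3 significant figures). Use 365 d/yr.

4.19 years

Continuity: the same q passes through each zone, so ΔH = q·Σ(L_j/K_j) — the zones act as resistances in series.
Σ(L/K) = 52.0/3.79 + 685/609 = 13.72 + 1.125 = 14.85 d
K_eq = L_total / Σ(L/K) = 737 / 14.85 = 49.65 m/d
q = K_eq · i = 49.65 × 0.0029 = 0.1440 m/d (same in every zone)
Zone A: v = q/n = 0.1440/0.15 = 0.9598 m/d → t_A = 52.0/0.9598 = 54.18 d
Zone B: v = q/n = 0.1440/0.31 = 0.4644 m/d → t_B = 685/0.4644 = 1475 d
Total t = 54.18 + 1475 = 1529 d
   = 1529 / 365 = 4.19 yr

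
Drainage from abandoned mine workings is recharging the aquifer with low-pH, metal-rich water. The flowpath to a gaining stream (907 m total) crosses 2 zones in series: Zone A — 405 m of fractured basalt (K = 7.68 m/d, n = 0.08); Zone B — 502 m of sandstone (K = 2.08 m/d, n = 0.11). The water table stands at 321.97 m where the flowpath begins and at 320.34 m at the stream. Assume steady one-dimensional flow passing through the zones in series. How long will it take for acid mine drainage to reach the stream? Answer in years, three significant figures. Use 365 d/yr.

43.3 years

Total head drop ΔH = 321.97 − 320.34 = 1.63 m
Continuity: the same q passes through each zone, so ΔH = q·Σ(L_j/K_j) — the zones act as resistances in series.
Σ(L/K) = 405/7.68 + 502/2.08 = 52.73 + 241.3 = 294.1 d
q = ΔH / Σ(L/K) = 1.63 / 294.1 = 0.005543 m/d (same in every zone)
Zone A: v = q/n = 0.005543/0.08 = 0.06928 m/d → t_A = 405/0.06928 = 5846 d
Zone B: v = q/n = 0.005543/0.11 = 0.05039 m/d → t_B = 502/0.05039 = 9963 d
Total t = 5846 + 9963 = 15810 d
   = 15810 / 365 = 43.3 yr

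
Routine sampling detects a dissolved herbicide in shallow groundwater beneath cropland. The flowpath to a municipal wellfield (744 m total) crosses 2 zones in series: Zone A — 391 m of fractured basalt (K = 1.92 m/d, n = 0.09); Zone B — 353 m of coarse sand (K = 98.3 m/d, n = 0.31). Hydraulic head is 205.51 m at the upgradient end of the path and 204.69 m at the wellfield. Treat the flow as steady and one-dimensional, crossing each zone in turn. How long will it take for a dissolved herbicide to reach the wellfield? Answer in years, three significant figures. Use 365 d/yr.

Total head drop ΔH = 205.51 − 204.69 = 0.82 m
Continuity: the same q passes through each zone, so ΔH = q·Σ(L_j/K_j) — the zones act as resistances in series.
Σ(L/K) = 391/1.92 + 353/98.3 = 203.6 + 3.591 = 207.2 d
q = ΔH / Σ(L/K) = 0.82 / 207.2 = 0.003957 m/d (same in every zone)
Zone A: v = q/n = 0.003957/0.09 = 0.04396 m/d → t_A = 391/0.04396 = 8893 d
Zone B: v = q/n = 0.003957/0.31 = 0.01276 m/d → t_B = 353/0.01276 = 27660 d
Total t = 8893 + 27660 = 36550 d
   = 36550 / 365 = 100 yr

100 years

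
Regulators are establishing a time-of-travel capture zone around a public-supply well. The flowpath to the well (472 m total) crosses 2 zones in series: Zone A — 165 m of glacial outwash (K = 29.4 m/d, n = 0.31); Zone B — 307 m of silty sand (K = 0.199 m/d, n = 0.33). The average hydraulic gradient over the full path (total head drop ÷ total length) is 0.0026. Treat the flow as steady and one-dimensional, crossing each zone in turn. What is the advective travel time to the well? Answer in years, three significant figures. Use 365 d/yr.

For zones in series the flux q is common to all zones; the equivalent conductivity is the harmonic (thickness-weighted) mean, K_eq = L_total / Σ(L_j/K_j).
Σ(L/K) = 165/29.4 + 307/0.199 = 5.612 + 1543 = 1548 d
K_eq = L_total / Σ(L/K) = 472 / 1548 = 0.3048 m/d
q = K_eq · i = 0.3048 × 0.0026 = 7.926e-4 m/d (same in every zone)
Zone A: v = q/n = 7.926e-4/0.31 = 0.002557 m/d → t_A = 165/0.002557 = 64530 d
Zone B: v = q/n = 7.926e-4/0.33 = 0.002402 m/d → t_B = 307/0.002402 = 127800 d
Total t = 64530 + 127800 = 192400 d
   = 192400 / 365 = 527 yr

527 years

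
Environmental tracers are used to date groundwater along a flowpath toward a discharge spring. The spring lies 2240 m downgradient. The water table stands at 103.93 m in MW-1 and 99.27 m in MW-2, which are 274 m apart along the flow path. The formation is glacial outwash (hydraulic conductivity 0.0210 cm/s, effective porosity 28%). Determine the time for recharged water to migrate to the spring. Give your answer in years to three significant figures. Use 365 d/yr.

Hydraulic gradient i = (103.93 − 99.27) / 274 = 4.66 / 274 = 0.01701
K = 0.0210 cm/s × 864 = 18.14 m/d
Darcy flux q = K·i = 18.14 × 0.01701 = 0.3086 m/d
Seepage velocity v = q / n = 0.3086 / 0.28 = 1.102 m/d
t = L / v = 2240 / 1.102 = 2033 d
   = 2033 / 365 = 5.57 yr

5.57 years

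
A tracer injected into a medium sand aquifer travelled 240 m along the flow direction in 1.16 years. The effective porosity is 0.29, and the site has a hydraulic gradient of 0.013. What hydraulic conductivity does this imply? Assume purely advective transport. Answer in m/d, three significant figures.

12.6 m/d

t = 1.16 years = 423.4 d
v = L / t = 240 / 423.4 = 0.5668 m/d
K = v · n / i = 0.5668 × 0.29 / 0.013 = 12.6 m/d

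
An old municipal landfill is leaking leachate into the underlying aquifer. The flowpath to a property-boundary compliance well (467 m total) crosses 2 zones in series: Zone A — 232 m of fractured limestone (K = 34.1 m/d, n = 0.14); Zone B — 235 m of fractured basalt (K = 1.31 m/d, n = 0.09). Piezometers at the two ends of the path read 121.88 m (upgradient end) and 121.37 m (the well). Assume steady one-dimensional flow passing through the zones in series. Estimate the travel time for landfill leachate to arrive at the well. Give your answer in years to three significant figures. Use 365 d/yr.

53.6 years

Total head drop ΔH = 121.88 − 121.37 = 0.51 m
Steady 1-D flow in series ⇒ the Darcy flux q is identical in every zone and the zone head losses add (resistances L/K in series).
Σ(L/K) = 232/34.1 + 235/1.31 = 6.804 + 179.4 = 186.2 d
q = ΔH / Σ(L/K) = 0.51 / 186.2 = 0.002739 m/d (same in every zone)
Zone A: v = q/n = 0.002739/0.14 = 0.01956 m/d → t_A = 232/0.01956 = 11860 d
Zone B: v = q/n = 0.002739/0.09 = 0.03043 m/d → t_B = 235/0.03043 = 7722 d
Total t = 11860 + 7722 = 19580 d
   = 19580 / 365 = 53.6 yr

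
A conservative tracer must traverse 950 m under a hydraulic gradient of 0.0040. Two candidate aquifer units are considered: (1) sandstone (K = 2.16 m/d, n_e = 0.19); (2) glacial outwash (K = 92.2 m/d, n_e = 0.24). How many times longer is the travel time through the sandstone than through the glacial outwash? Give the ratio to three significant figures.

Unit 1 (sandstone): v = 2.16×0.0040/0.19 = 0.04547 m/d, t = 950/0.04547 = 20890 d
Unit 2 (glacial outwash): v = 92.2×0.0040/0.24 = 1.537 m/d, t = 950/1.537 = 618.2 d
t(sandstone) / t(glacial outwash) = 20890/618.2 = 33.8

33.8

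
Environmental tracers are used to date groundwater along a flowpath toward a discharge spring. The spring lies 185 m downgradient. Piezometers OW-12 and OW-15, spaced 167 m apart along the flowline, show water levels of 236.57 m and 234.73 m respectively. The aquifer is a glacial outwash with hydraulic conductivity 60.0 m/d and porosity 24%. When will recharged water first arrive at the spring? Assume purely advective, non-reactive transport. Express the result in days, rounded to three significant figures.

67.2 days

Hydraulic gradient i = (236.57 − 234.73) / 167 = 1.84 / 167 = 0.01102
Darcy flux q = K·i = 60.0 × 0.01102 = 0.6611 m/d
v_s = q/n_e = 0.6611/0.24 = 2.754 m/d
t = L / v = 185 / 2.754 = 67.16 d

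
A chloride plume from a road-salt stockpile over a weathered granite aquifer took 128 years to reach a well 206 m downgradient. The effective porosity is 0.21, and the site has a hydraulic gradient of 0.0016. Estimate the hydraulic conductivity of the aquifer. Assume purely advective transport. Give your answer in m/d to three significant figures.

t = 128 years = 46720 d
v = L / t = 206 / 46720 = 0.004409 m/d
K = v · n / i = 0.004409 × 0.21 / 0.0016 = 0.579 m/d

0.579 m/d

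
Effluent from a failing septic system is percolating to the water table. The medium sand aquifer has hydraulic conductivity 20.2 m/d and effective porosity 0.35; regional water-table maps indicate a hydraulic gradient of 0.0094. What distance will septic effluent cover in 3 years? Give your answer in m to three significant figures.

594 m

Specific discharge q = 20.2 × 0.0094 = 0.1899 m/d
Seepage velocity v = q / n = 0.1899 / 0.35 = 0.5425 m/d
T = 3 yr × 365 = 1095 d
L = v × T = 0.5425 × 1095 = 594.1 m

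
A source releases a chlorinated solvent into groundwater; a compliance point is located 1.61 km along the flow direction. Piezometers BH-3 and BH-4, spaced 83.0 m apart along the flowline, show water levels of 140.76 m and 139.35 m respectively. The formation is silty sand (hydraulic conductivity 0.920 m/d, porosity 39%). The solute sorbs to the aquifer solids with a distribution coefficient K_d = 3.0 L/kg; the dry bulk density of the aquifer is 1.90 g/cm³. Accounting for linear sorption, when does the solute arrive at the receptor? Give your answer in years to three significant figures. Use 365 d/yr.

1720 years

Hydraulic gradient i = (140.76 − 139.35) / 83.0 = 1.41 / 83.0 = 0.01699
q = Ki = 0.920 × 0.01699 = 0.01563 m/d
Seepage velocity v = q / n = 0.01563 / 0.39 = 0.04007 m/d
Retardation R = 1 + ρ_b·K_d/n = 1 + 1.90×3.0/0.39 = 15.62
Contaminant velocity v_c = v/R = 0.04007/15.62 = 0.002566 m/d
L = 1.61 km = 1610 m
t = L/v_c = 1610/0.002566 = 627400 d
   = 627400/365 = 1720 yr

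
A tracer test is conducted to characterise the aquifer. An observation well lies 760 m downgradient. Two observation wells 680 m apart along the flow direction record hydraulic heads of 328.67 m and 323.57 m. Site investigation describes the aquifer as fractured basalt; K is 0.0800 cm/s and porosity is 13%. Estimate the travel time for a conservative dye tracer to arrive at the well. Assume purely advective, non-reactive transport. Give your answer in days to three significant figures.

191 days

Hydraulic gradient i = (328.67 − 323.57) / 680 = 5.10 / 680 = 0.007500
K = 0.0800 cm/s × 864 = 69.12 m/d
q = Ki = 69.12 × 0.007500 = 0.5184 m/d
v_s = q/n_e = 0.5184/0.13 = 3.988 m/d
t = L / v = 760 / 3.988 = 190.6 d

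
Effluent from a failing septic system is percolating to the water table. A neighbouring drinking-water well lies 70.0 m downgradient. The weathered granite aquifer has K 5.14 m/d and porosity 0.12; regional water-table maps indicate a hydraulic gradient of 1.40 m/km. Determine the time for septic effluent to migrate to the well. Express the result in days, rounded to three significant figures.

Specific discharge q = 5.14 × 0.0014 = 0.007196 m/d
Seepage velocity v = q / n = 0.007196 / 0.12 = 0.05997 m/d
t = L / v = 70.0 / 0.05997 = 1167 d

1170 days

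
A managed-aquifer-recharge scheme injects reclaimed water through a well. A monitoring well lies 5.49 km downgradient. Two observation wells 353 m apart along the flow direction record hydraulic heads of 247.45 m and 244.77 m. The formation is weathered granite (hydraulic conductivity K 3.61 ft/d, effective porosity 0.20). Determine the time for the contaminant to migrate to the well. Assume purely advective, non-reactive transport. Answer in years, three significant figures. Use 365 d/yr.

360 years

Hydraulic gradient i = (247.45 − 244.77) / 353 = 2.68 / 353 = 0.007592
K = 3.61 ft/d × 0.3048 = 1.100 m/d
Specific discharge q = 1.100 × 0.007592 = 0.008354 m/d
Seepage velocity v = q / n = 0.008354 / 0.20 = 0.04177 m/d
L = 5.49 km = 5490 m
t = L / v = 5490 / 0.04177 = 131400 d
   = 131400 / 365 = 360 yr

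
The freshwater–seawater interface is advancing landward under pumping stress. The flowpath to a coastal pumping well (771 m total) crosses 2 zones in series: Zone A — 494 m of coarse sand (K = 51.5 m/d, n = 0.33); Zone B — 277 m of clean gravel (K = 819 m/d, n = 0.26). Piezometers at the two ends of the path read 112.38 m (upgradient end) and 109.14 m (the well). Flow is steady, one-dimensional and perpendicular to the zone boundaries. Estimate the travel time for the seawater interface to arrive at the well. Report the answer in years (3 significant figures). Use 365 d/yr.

1.97 years

Total head drop ΔH = 112.38 − 109.14 = 3.24 m
Steady 1-D flow in series ⇒ the Darcy flux q is identical in every zone and the zone head losses add (resistances L/K in series).
Σ(L/K) = 494/51.5 + 277/819 = 9.592 + 0.3382 = 9.930 d
q = ΔH / Σ(L/K) = 3.24 / 9.930 = 0.3263 m/d (same in every zone)
Zone A: v = q/n = 0.3263/0.33 = 0.9887 m/d → t_A = 494/0.9887 = 499.6 d
Zone B: v = q/n = 0.3263/0.26 = 1.255 m/d → t_B = 277/1.255 = 220.7 d
Total t = 499.6 + 220.7 = 720.4 d
   = 720.4 / 365 = 1.97 yr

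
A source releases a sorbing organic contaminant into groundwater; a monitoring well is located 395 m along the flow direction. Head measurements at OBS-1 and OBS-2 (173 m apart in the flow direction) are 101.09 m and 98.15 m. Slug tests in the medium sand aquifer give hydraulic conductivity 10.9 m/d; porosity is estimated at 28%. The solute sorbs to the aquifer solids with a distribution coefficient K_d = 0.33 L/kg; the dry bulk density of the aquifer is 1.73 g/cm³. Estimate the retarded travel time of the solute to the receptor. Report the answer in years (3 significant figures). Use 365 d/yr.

4.97 years

Hydraulic gradient i = (101.09 − 98.15) / 173 = 2.94 / 173 = 0.01699
q = Ki = 10.9 × 0.01699 = 0.1852 m/d
v = Ki/n = 10.9·0.01699/0.28 = 0.6616 m/d
Retardation R = 1 + ρ_b·K_d/n = 1 + 1.73×0.33/0.28 = 3.039
Contaminant velocity v_c = v/R = 0.6616/3.039 = 0.2177 m/d
t = L/v_c = 395/0.2177 = 1814 d
   = 1814/365 = 4.97 yr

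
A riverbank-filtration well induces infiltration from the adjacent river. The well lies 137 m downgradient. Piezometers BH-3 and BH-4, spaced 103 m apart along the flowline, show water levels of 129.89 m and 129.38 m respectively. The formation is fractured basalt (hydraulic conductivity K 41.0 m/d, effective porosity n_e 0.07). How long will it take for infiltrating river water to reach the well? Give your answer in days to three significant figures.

Hydraulic gradient i = (129.89 − 129.38) / 103 = 0.51 / 103 = 0.004951
Specific discharge q = 41.0 × 0.004951 = 0.2030 m/d
v = Ki/n = 41.0·0.004951/0.07 = 2.900 m/d
t = L / v = 137 / 2.900 = 47.24 d

47.2 days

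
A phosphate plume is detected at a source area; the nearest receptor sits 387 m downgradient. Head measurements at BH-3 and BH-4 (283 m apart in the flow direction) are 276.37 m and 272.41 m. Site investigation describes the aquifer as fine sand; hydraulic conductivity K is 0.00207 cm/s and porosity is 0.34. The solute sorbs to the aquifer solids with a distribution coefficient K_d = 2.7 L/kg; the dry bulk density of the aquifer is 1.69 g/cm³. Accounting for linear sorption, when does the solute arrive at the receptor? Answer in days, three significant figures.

Hydraulic gradient i = (276.37 − 272.41) / 283 = 3.96 / 283 = 0.01399
K = 0.00207 cm/s × 864 = 1.788 m/d
Specific discharge q = 1.788 × 0.01399 = 0.02503 m/d
Average linear velocity = 0.02503 / 0.34 = 0.07361 m/d
Retardation R = 1 + ρ_b·K_d/n = 1 + 1.69×2.7/0.34 = 14.42
Contaminant velocity v_c = v/R = 0.07361/14.42 = 0.005104 m/d
t = L/v_c = 387/0.005104 = 75820 d

75800 days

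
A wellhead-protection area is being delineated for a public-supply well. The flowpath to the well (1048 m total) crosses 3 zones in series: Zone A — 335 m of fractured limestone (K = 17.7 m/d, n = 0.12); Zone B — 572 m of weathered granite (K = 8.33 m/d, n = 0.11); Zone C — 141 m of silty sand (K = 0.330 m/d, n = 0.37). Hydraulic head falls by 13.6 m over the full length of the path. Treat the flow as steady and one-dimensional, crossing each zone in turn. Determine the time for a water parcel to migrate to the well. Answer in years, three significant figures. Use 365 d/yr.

Continuity: the same q passes through each zone, so ΔH = q·Σ(L_j/K_j) — the zones act as resistances in series.
Σ(L/K) = 335/17.7 + 572/8.33 + 141/0.330 = 18.93 + 68.67 + 427.3 = 514.9 d
q = ΔH / Σ(L/K) = 13.6 / 514.9 = 0.02641 m/d (same in every zone)
Zone A: v = q/n = 0.02641/0.12 = 0.2201 m/d → t_A = 335/0.2201 = 1522 d
Zone B: v = q/n = 0.02641/0.11 = 0.2401 m/d → t_B = 572/0.2401 = 2382 d
Zone C: v = q/n = 0.02641/0.37 = 0.07139 m/d → t_C = 141/0.07139 = 1975 d
Total t = 1522 + 2382 + 1975 = 5879 d
   = 5879 / 365 = 16.1 yr

16.1 years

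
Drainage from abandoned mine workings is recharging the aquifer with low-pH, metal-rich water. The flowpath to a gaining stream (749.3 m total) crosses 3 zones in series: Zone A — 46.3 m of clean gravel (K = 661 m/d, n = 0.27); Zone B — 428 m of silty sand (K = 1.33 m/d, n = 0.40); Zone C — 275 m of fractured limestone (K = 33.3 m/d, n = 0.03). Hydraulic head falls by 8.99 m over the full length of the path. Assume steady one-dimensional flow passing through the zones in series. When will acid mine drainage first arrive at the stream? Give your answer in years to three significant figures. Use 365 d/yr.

19.3 years

Continuity: the same q passes through each zone, so ΔH = q·Σ(L_j/K_j) — the zones act as resistances in series.
Σ(L/K) = 46.3/661 + 428/1.33 + 275/33.3 = 0.07005 + 321.8 + 8.258 = 330.1 d
q = ΔH / Σ(L/K) = 8.99 / 330.1 = 0.02723 m/d (same in every zone)
Zone A: v = q/n = 0.02723/0.27 = 0.1009 m/d → t_A = 46.3/0.1009 = 459.1 d
Zone B: v = q/n = 0.02723/0.40 = 0.06808 m/d → t_B = 428/0.06808 = 6287 d
Zone C: v = q/n = 0.02723/0.03 = 0.9077 m/d → t_C = 275/0.9077 = 303.0 d
Total t = 459.1 + 6287 + 303.0 = 7049 d
   = 7049 / 365 = 19.3 yr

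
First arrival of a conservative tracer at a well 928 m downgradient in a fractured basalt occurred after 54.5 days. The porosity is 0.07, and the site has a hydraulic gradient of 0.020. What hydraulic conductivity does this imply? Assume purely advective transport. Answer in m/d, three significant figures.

59.6 m/d

v = L / t = 928 / 54.5 = 17.03 m/d
K = v · n / i = 17.03 × 0.07 / 0.020 = 59.6 m/d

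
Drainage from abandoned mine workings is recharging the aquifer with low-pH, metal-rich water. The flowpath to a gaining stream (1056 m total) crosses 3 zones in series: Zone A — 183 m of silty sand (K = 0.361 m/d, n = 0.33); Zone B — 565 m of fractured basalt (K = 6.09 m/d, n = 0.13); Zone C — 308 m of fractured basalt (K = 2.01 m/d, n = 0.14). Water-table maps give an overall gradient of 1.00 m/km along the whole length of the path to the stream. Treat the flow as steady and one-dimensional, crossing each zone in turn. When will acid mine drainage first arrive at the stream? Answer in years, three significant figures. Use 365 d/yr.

346 years

Steady 1-D flow in series ⇒ the Darcy flux q is identical in every zone and the zone head losses add (resistances L/K in series).
Σ(L/K) = 183/0.361 + 565/6.09 + 308/2.01 = 506.9 + 92.78 + 153.2 = 752.9 d
K_eq = L_total / Σ(L/K) = 1056 / 752.9 = 1.403 m/d
q = K_eq · i = 1.403 × 0.0010 = 0.001403 m/d (same in every zone)
Zone A: v = q/n = 0.001403/0.33 = 0.004250 m/d → t_A = 183/0.004250 = 43060 d
Zone B: v = q/n = 0.001403/0.13 = 0.01079 m/d → t_B = 565/0.01079 = 52370 d
Zone C: v = q/n = 0.001403/0.14 = 0.01002 m/d → t_C = 308/0.01002 = 30740 d
Total t = 43060 + 52370 + 30740 = 126200 d
   = 126200 / 365 = 346 yr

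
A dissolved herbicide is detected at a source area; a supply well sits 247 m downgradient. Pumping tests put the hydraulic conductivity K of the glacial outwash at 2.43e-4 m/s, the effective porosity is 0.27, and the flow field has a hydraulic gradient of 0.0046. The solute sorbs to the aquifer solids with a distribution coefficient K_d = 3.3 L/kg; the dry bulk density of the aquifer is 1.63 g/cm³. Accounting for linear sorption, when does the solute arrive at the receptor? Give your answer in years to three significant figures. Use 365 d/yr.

39.6 years

K = 2.43e-4 m/s × 86400 s/d = 21.00 m/d
Specific discharge q = 21.00 × 0.0046 = 0.09658 m/d
Average linear velocity = 0.09658 / 0.27 = 0.3577 m/d
Retardation R = 1 + ρ_b·K_d/n = 1 + 1.63×3.3/0.27 = 20.92
Contaminant velocity v_c = v/R = 0.3577/20.92 = 0.01710 m/d
t = L/v_c = 247/0.01710 = 14450 d
   = 14450/365 = 39.6 yr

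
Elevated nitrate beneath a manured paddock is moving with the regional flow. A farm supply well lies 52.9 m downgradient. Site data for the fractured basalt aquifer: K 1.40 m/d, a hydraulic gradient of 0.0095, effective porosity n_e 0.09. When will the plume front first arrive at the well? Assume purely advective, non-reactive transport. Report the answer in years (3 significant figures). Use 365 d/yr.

Specific discharge q = 1.40 × 0.0095 = 0.01330 m/d
v = Ki/n = 1.40·0.0095/0.09 = 0.1478 m/d
t = L / v = 52.9 / 0.1478 = 358.0 d
   = 358.0 / 365 = 0.981 yr

0.981 years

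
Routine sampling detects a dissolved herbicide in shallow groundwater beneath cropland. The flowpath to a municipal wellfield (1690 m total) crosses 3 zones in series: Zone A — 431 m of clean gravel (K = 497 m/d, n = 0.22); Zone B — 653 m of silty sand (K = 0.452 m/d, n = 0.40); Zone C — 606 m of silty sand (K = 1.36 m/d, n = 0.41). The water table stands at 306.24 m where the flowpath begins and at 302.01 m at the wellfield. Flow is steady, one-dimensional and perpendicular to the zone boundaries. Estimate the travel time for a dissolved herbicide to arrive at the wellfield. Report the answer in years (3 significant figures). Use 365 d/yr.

740 years

Total head drop ΔH = 306.24 − 302.01 = 4.23 m
Steady 1-D flow in series ⇒ the Darcy flux q is identical in every zone and the zone head losses add (resistances L/K in series).
Σ(L/K) = 431/497 + 653/0.452 + 606/1.36 = 0.8672 + 1445 + 445.6 = 1891 d
q = ΔH / Σ(L/K) = 4.23 / 1891 = 0.002237 m/d (same in every zone)
Zone A: v = q/n = 0.002237/0.22 = 0.01017 m/d → t_A = 431/0.01017 = 42390 d
Zone B: v = q/n = 0.002237/0.40 = 0.005592 m/d → t_B = 653/0.005592 = 116800 d
Zone C: v = q/n = 0.002237/0.41 = 0.005455 m/d → t_C = 606/0.005455 = 111100 d
Total t = 42390 + 116800 + 111100 = 270300 d
   = 270300 / 365 = 740 yr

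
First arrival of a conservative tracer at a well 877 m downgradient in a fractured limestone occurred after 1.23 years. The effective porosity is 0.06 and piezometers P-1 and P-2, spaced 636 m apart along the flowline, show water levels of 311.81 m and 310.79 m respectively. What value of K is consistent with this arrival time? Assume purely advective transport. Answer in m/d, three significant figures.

Hydraulic gradient i = (311.81 − 310.79) / 636 = 1.02 / 636 = 0.001604
t = 1.23 years = 449.0 d
v = L / t = 877 / 449.0 = 1.953 m/d
K = v · n / i = 1.953 × 0.06 / 0.001604 = 73.1 m/d

73.1 m/d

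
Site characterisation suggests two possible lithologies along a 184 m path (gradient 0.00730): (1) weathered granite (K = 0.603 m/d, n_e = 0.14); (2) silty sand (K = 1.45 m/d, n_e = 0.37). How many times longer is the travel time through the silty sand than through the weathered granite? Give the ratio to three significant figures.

1.10

Unit 1 (weathered granite): v = 0.603×0.0073/0.14 = 0.03144 m/d, t = 184/0.03144 = 5852 d
Unit 2 (silty sand): v = 1.45×0.0073/0.37 = 0.02861 m/d, t = 184/0.02861 = 6432 d
t(silty sand) / t(weathered granite) = 6432/5852 = 1.10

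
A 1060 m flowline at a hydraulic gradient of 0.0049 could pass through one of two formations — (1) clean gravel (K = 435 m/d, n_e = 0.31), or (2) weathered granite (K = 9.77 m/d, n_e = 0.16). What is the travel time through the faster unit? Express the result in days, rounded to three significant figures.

154 days

Unit 1 (clean gravel): v = 435×0.0049/0.31 = 6.876 m/d, t = 1060/6.876 = 154.2 d
Unit 2 (weathered granite): v = 9.77×0.0049/0.16 = 0.2992 m/d, t = 1060/0.2992 = 3543 d
Faster unit: t = 154 d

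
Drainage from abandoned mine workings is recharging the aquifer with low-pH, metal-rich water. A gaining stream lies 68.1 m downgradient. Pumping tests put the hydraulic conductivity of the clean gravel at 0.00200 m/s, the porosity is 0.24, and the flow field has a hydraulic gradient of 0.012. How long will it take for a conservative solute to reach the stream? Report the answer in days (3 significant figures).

K = 0.00200 m/s × 86400 s/d = 172.8 m/d
Specific discharge q = 172.8 × 0.012 = 2.074 m/d
v_s = q/n_e = 2.074/0.24 = 8.640 m/d
t = L / v = 68.1 / 8.640 = 7.882 d

7.88 days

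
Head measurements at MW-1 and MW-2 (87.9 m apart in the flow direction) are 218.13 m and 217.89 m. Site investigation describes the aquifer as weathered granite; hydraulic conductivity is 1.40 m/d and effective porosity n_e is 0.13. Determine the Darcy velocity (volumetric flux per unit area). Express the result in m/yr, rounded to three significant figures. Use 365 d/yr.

1.40 m/yr

Hydraulic gradient i = (218.13 − 217.89) / 87.9 = 0.24 / 87.9 = 0.002730
Specific discharge q = 1.40 × 0.002730 = 0.003823 m/d
   = 0.003823 × 365 = 1.40 m/yr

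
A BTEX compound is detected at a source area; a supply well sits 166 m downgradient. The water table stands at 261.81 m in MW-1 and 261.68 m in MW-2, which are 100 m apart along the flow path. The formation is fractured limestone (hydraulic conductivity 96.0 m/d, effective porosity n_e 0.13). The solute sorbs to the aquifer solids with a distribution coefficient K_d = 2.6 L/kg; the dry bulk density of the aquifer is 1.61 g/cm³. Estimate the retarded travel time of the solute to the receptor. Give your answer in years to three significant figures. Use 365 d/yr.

15.7 years

Hydraulic gradient i = (261.81 − 261.68) / 100 = 0.13 / 100 = 0.001300
Darcy flux q = K·i = 96.0 × 0.001300 = 0.1248 m/d
v = Ki/n = 96.0·0.001300/0.13 = 0.9600 m/d
Retardation R = 1 + ρ_b·K_d/n = 1 + 1.61×2.6/0.13 = 33.20
Contaminant velocity v_c = v/R = 0.9600/33.20 = 0.02892 m/d
t = L/v_c = 166/0.02892 = 5741 d
   = 5741/365 = 15.7 yr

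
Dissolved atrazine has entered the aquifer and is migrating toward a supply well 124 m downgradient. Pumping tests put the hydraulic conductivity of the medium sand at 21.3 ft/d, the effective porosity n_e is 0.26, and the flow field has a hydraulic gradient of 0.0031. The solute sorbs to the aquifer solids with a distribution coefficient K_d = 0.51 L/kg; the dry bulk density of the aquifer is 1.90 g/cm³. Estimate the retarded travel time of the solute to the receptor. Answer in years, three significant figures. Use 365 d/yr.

20.7 years

K = 21.3 ft/d × 0.3048 = 6.492 m/d
Darcy flux q = K·i = 6.492 × 0.0031 = 0.02013 m/d
v = Ki/n = 6.492·0.0031/0.26 = 0.07741 m/d
Retardation R = 1 + ρ_b·K_d/n = 1 + 1.90×0.51/0.26 = 4.727
Contaminant velocity v_c = v/R = 0.07741/4.727 = 0.01638 m/d
t = L/v_c = 124/0.01638 = 7572 d
   = 7572/365 = 20.7 yr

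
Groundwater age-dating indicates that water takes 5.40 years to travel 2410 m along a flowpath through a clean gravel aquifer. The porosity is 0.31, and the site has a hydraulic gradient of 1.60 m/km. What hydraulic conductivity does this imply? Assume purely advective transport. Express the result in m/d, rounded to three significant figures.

t = 5.40 years = 1971 d
v = L / t = 2410 / 1971 = 1.223 m/d
K = v · n / i = 1.223 × 0.31 / 0.0016 = 237 m/d

237 m/d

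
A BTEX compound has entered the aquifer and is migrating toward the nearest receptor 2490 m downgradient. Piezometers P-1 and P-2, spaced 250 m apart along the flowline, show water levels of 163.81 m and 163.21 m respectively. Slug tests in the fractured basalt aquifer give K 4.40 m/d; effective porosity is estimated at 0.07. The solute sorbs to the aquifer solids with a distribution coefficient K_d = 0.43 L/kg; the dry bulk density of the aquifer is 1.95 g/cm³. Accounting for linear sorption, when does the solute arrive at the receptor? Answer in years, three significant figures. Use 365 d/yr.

587 years

Hydraulic gradient i = (163.81 − 163.21) / 250 = 0.60 / 250 = 0.002400
Specific discharge q = 4.40 × 0.002400 = 0.01056 m/d
Average linear velocity = 0.01056 / 0.07 = 0.1509 m/d
Retardation R = 1 + ρ_b·K_d/n = 1 + 1.95×0.43/0.07 = 12.98
Contaminant velocity v_c = v/R = 0.1509/12.98 = 0.01162 m/d
t = L/v_c = 2490/0.01162 = 214200 d
   = 214200/365 = 587 yr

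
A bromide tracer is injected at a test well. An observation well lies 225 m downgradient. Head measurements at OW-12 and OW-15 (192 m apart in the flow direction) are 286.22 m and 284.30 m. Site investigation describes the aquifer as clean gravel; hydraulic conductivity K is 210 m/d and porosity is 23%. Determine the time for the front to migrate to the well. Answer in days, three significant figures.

Hydraulic gradient i = (286.22 − 284.30) / 192 = 1.92 / 192 = 0.01000
Specific discharge q = 210 × 0.01000 = 2.100 m/d
Average linear velocity = 2.100 / 0.23 = 9.130 m/d
t = L / v = 225 / 9.130 = 24.64 d

24.6 days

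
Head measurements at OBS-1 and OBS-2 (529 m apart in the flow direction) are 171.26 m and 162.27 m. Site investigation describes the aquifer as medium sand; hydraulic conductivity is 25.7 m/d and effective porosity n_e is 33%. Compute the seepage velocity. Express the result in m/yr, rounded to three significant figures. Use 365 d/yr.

Hydraulic gradient i = (171.26 − 162.27) / 529 = 8.99 / 529 = 0.01699
Darcy flux q = K·i = 25.7 × 0.01699 = 0.4368 m/d
Average linear velocity = 0.4368 / 0.33 = 1.323 m/d
   = 1.323 × 365 = 483 m/yr

483 m/yr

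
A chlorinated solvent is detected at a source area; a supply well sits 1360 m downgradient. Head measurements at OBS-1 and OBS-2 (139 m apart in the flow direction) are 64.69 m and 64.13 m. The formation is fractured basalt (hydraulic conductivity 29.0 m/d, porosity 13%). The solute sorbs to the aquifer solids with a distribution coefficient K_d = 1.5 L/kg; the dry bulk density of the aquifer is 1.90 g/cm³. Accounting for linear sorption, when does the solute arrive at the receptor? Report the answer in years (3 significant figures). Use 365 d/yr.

95.0 years

Hydraulic gradient i = (64.69 − 64.13) / 139 = 0.56 / 139 = 0.004029
Specific discharge q = 29.0 × 0.004029 = 0.1168 m/d
Seepage velocity v = q / n = 0.1168 / 0.13 = 0.8987 m/d
Retardation R = 1 + ρ_b·K_d/n = 1 + 1.90×1.5/0.13 = 22.92
Contaminant velocity v_c = v/R = 0.8987/22.92 = 0.03921 m/d
t = L/v_c = 1360/0.03921 = 34690 d
   = 34690/365 = 95.0 yr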